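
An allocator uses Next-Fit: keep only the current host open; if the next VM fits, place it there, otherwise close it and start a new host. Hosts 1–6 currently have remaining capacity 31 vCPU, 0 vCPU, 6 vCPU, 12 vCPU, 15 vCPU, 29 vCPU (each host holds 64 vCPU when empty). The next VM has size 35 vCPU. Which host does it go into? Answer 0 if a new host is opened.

Next-Fit only looks at host 6, which has 29 vCPU free.
35 vCPU does not fit, so a new host is opened.

0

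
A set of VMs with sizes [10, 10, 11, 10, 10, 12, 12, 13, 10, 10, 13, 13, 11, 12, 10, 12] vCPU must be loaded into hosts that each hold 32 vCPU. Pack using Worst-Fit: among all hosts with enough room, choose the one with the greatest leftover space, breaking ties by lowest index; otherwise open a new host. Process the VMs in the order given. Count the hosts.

7

host 1: place 10 vCPU, 22 vCPU left
host 1: place 10 vCPU, 12 vCPU left
host 1: place 11 vCPU, 1 vCPU left
host 2: place 10 vCPU, 22 vCPU left
host 2: place 10 vCPU, 12 vCPU left
host 2: place 12 vCPU, 0 vCPU left
host 3: place 12 vCPU, 20 vCPU left
host 3: place 13 vCPU, 7 vCPU left
host 4: place 10 vCPU, 22 vCPU left
host 4: place 10 vCPU, 12 vCPU left
host 5: place 13 vCPU, 19 vCPU left
host 5: place 13 vCPU, 6 vCPU left
host 4: place 11 vCPU, 1 vCPU left
host 6: place 12 vCPU, 20 vCPU left
host 6: place 10 vCPU, 10 vCPU left
host 7: place 12 vCPU, 20 vCPU left
Final hosts: [10,10,11] [10,10,12] [12,13] [10,10,11] [13,13] [12,10] [12].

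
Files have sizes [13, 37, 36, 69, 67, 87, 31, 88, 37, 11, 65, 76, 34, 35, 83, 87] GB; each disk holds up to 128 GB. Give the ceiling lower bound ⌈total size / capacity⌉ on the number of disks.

Total size = 13 + 37 + 36 + 69 + 67 + 87 + 31 + 88 + 37 + 11 + 65 + 76 + 34 + 35 + 83 + 87 = 856 GB.
⌈856 / 128⌉ = 7.

7 disks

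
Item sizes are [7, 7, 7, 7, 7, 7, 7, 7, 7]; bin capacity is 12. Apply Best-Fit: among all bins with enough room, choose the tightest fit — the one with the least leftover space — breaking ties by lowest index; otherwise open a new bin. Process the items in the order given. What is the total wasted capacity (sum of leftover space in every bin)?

Put 7 in bin 1; 5 remain.
Put 7 in bin 2; 5 remain.
Put 7 in bin 3; 5 remain.
Put 7 in bin 4; 5 remain.
Put 7 in bin 5; 5 remain.
Put 7 in bin 6; 5 remain.
Put 7 in bin 7; 5 remain.
Put 7 in bin 8; 5 remain.
Put 7 in bin 9; 5 remain.
9 bins × 12 = 108; used 63; unused 45.

45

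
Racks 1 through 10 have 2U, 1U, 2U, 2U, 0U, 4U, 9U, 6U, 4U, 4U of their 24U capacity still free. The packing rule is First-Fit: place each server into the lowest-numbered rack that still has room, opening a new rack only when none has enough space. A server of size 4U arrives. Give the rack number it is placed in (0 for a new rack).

Racks with room: rack 6 (4U), rack 7 (9U), rack 8 (6U), rack 9 (4U), rack 10 (4U).
The first with room is rack 6.

6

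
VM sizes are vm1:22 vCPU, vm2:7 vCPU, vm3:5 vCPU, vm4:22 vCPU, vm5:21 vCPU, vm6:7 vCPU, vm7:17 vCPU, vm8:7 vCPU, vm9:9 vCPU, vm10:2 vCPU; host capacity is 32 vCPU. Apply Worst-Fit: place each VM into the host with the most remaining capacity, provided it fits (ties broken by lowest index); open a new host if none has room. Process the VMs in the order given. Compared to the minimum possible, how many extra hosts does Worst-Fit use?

1

Worst-Fit: [22,7] [5,22] [21,7] [17,7] [9,2] → 5 hosts.
Total size 119 vCPU; any packing needs at least ⌈119/32⌉ = 4 hosts.
An optimal packing achieves that bound: [22,9] [22,7,2] [21,7] [17,7,5] → 4 hosts.
Excess: 5 − 4 = 1.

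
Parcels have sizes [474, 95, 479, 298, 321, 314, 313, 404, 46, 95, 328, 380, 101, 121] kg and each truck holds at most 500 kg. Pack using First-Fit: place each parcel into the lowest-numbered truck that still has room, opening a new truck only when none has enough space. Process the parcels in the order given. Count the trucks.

9

truck 1: place 474 kg, 26 kg left
truck 2: place 95 kg, 405 kg left
truck 3: place 479 kg, 21 kg left
truck 2: place 298 kg, 107 kg left
truck 4: place 321 kg, 179 kg left
truck 5: place 314 kg, 186 kg left
truck 6: place 313 kg, 187 kg left
truck 7: place 404 kg, 96 kg left
truck 2: place 46 kg, 61 kg left
truck 4: place 95 kg, 84 kg left
truck 8: place 328 kg, 172 kg left
truck 9: place 380 kg, 120 kg left
truck 5: place 101 kg, 85 kg left
truck 6: place 121 kg, 66 kg left
Final trucks: [474] [95,298,46] [479] [321,95] [314,101] [313,121] [404] [328] [380].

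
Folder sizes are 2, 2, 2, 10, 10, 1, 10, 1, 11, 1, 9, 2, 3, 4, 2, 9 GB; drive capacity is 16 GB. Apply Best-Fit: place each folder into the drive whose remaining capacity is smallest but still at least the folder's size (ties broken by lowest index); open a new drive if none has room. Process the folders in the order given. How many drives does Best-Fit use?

2 GB → drive 1 (remaining 14 GB)
2 GB → drive 1 (remaining 12 GB)
2 GB → drive 1 (remaining 10 GB)
10 GB → drive 1 (remaining 0 GB)
10 GB → drive 2 (remaining 6 GB)
1 GB → drive 2 (remaining 5 GB)
10 GB → drive 3 (remaining 6 GB)
1 GB → drive 2 (remaining 4 GB)
11 GB → drive 4 (remaining 5 GB)
1 GB → drive 2 (remaining 3 GB)
9 GB → drive 5 (remaining 7 GB)
2 GB → drive 2 (remaining 1 GB)
3 GB → drive 4 (remaining 2 GB)
4 GB → drive 3 (remaining 2 GB)
2 GB → drive 3 (remaining 0 GB)
9 GB → drive 6 (remaining 7 GB)

6 drives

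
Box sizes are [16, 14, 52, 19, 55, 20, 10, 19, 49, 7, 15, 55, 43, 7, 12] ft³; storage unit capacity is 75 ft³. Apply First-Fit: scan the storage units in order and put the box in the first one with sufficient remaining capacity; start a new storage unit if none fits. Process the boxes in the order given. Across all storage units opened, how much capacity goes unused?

16 ft³ → storage unit 1 (remaining 59 ft³)
14 ft³ → storage unit 1 (remaining 45 ft³)
52 ft³ → storage unit 2 (remaining 23 ft³)
19 ft³ → storage unit 1 (remaining 26 ft³)
55 ft³ → storage unit 3 (remaining 20 ft³)
20 ft³ → storage unit 1 (remaining 6 ft³)
10 ft³ → storage unit 2 (remaining 13 ft³)
19 ft³ → storage unit 3 (remaining 1 ft³)
49 ft³ → storage unit 4 (remaining 26 ft³)
7 ft³ → storage unit 2 (remaining 6 ft³)
15 ft³ → storage unit 4 (remaining 11 ft³)
55 ft³ → storage unit 5 (remaining 20 ft³)
43 ft³ → storage unit 6 (remaining 32 ft³)
7 ft³ → storage unit 4 (remaining 4 ft³)
12 ft³ → storage unit 5 (remaining 8 ft³)
6 storage units × 75 ft³ = 450 ft³; used 393 ft³; unused 57 ft³.

57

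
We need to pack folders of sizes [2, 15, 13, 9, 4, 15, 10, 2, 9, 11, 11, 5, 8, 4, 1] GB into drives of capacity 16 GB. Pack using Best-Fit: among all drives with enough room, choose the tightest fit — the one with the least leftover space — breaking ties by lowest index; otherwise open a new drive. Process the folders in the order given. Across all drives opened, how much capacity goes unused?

25

Put 2 GB in drive 1; 14 GB remain.
Put 15 GB in drive 2; 1 GB remain.
Put 13 GB in drive 1; 1 GB remain.
Put 9 GB in drive 3; 7 GB remain.
Put 4 GB in drive 3; 3 GB remain.
Put 15 GB in drive 4; 1 GB remain.
Put 10 GB in drive 5; 6 GB remain.
Put 2 GB in drive 3; 1 GB remain.
Put 9 GB in drive 6; 7 GB remain.
Put 11 GB in drive 7; 5 GB remain.
Put 11 GB in drive 8; 5 GB remain.
Put 5 GB in drive 7; 0 GB remain.
Put 8 GB in drive 9; 8 GB remain.
Put 4 GB in drive 8; 1 GB remain.
Put 1 GB in drive 1; 0 GB remain.
9 drives × 16 GB = 144 GB; used 119 GB; unused 25 GB.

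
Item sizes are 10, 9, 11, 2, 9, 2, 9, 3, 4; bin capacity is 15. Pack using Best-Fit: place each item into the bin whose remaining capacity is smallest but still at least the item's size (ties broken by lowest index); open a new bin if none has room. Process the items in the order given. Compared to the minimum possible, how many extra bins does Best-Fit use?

Best-Fit: [10,3] [9,4] [11,2,2] [9] [9] → 5 bins.
5 items exceed 7.5 (half the capacity), and no two of those can share a bin, so at least 5 bins are needed.
So 5 is already optimal.

0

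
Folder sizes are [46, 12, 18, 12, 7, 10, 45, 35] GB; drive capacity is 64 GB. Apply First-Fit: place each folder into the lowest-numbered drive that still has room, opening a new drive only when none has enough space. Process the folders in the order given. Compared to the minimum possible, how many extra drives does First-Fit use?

First-Fit: [46,12] [18,12,7,10] [45] [35] → 4 drives.
Total size 185 GB; any packing needs at least ⌈185/64⌉ = 3 drives.
An optimal packing achieves that bound: [46,18] [45,12,7] [35,12,10] → 3 drives.
Excess: 4 − 3 = 1.

1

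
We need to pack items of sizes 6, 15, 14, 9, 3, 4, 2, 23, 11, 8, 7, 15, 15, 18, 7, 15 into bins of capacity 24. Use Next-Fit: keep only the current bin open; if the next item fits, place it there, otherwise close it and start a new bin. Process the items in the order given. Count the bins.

bin 1: place 6, 18 left
bin 1: place 15, 3 left
bin 2: place 14, 10 left
bin 2: place 9, 1 left
bin 3: place 3, 21 left
bin 3: place 4, 17 left
bin 3: place 2, 15 left
bin 4: place 23, 1 left
bin 5: place 11, 13 left
bin 5: place 8, 5 left
bin 6: place 7, 17 left
bin 6: place 15, 2 left
bin 7: place 15, 9 left
bin 8: place 18, 6 left
bin 9: place 7, 17 left
bin 9: place 15, 2 left
Final bins: [6,15] [14,9] [3,4,2] [23] [11,8] [7,15] [15] [18] [7,15].

9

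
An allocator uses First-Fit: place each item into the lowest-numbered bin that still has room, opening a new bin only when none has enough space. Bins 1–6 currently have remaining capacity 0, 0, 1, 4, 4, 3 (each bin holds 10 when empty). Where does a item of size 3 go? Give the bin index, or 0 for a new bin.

4

Bins with room: bin 4 (4), bin 5 (4), bin 6 (3).
The first with room is bin 4.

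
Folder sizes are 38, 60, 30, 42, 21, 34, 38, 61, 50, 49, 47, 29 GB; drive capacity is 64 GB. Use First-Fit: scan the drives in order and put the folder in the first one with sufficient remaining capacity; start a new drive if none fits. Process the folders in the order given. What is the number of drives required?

10 drives

38 GB → drive 1 (remaining 26 GB)
60 GB → drive 2 (remaining 4 GB)
30 GB → drive 3 (remaining 34 GB)
42 GB → drive 4 (remaining 22 GB)
21 GB → drive 1 (remaining 5 GB)
34 GB → drive 3 (remaining 0 GB)
38 GB → drive 5 (remaining 26 GB)
61 GB → drive 6 (remaining 3 GB)
50 GB → drive 7 (remaining 14 GB)
49 GB → drive 8 (remaining 15 GB)
47 GB → drive 9 (remaining 17 GB)
29 GB → drive 10 (remaining 35 GB)
Final drives: [38,21] [60] [30,34] [42] [38] [61] [50] [49] [47] [29].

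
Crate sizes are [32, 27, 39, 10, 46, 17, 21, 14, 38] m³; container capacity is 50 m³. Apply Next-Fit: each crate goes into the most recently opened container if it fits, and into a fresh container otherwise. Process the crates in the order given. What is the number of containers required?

7

container 1: place 32 m³, 18 m³ left
container 2: place 27 m³, 23 m³ left
container 3: place 39 m³, 11 m³ left
container 3: place 10 m³, 1 m³ left
container 4: place 46 m³, 4 m³ left
container 5: place 17 m³, 33 m³ left
container 5: place 21 m³, 12 m³ left
container 6: place 14 m³, 36 m³ left
container 7: place 38 m³, 12 m³ left
Final containers: [32] [27] [39,10] [46] [17,21] [14] [38].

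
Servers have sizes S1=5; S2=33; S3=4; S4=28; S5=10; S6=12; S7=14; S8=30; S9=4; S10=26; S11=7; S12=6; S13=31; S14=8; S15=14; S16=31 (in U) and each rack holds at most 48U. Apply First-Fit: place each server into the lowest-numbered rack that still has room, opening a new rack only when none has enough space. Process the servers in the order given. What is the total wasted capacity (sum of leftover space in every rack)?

73

S1 (5U) → rack 1 (remaining 43U)
S2 (33U) → rack 1 (remaining 10U)
S3 (4U) → rack 1 (remaining 6U)
S4 (28U) → rack 2 (remaining 20U)
S5 (10U) → rack 2 (remaining 10U)
S6 (12U) → rack 3 (remaining 36U)
S7 (14U) → rack 3 (remaining 22U)
S8 (30U) → rack 4 (remaining 18U)
S9 (4U) → rack 1 (remaining 2U)
S10 (26U) → rack 5 (remaining 22U)
S11 (7U) → rack 2 (remaining 3U)
S12 (6U) → rack 3 (remaining 16U)
S13 (31U) → rack 6 (remaining 17U)
S14 (8U) → rack 3 (remaining 8U)
S15 (14U) → rack 4 (remaining 4U)
S16 (31U) → rack 7 (remaining 17U)
7 racks × 48U = 336U; used 263U; unused 73U.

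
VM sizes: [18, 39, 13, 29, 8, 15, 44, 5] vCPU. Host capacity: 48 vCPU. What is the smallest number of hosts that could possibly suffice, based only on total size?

Total size = 18 + 39 + 13 + 29 + 8 + 15 + 44 + 5 = 171 vCPU.
⌈171 / 48⌉ = 4.

4 hosts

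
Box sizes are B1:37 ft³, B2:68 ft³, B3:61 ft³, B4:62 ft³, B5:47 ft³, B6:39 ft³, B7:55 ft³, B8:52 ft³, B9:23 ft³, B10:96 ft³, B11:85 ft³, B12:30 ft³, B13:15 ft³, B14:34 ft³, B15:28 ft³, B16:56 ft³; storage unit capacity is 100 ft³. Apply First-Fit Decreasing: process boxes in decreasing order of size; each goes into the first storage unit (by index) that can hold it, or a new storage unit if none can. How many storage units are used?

9 storage units

Sorted descending: 96, 85, 68, 62, 61, 56, 55, 52, 47, 39, 37, 34, 30, 28, 23, 15.
Put 96 ft³ in storage unit 1; 4 ft³ remain.
Put 85 ft³ in storage unit 2; 15 ft³ remain.
Put 68 ft³ in storage unit 3; 32 ft³ remain.
Put 62 ft³ in storage unit 4; 38 ft³ remain.
Put 61 ft³ in storage unit 5; 39 ft³ remain.
Put 56 ft³ in storage unit 6; 44 ft³ remain.
Put 55 ft³ in storage unit 7; 45 ft³ remain.
Put 52 ft³ in storage unit 8; 48 ft³ remain.
Put 47 ft³ in storage unit 8; 1 ft³ remain.
Put 39 ft³ in storage unit 5; 0 ft³ remain.
Put 37 ft³ in storage unit 4; 1 ft³ remain.
Put 34 ft³ in storage unit 6; 10 ft³ remain.
Put 30 ft³ in storage unit 3; 2 ft³ remain.
Put 28 ft³ in storage unit 7; 17 ft³ remain.
Put 23 ft³ in storage unit 9; 77 ft³ remain.
Put 15 ft³ in storage unit 2; 0 ft³ remain.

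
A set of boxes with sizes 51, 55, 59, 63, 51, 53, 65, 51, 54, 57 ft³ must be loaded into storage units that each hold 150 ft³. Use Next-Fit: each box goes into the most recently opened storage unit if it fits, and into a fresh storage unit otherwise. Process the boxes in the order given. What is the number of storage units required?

5

51 ft³ → storage unit 1 (remaining 99 ft³)
55 ft³ → storage unit 1 (remaining 44 ft³)
59 ft³ → storage unit 2 (remaining 91 ft³)
63 ft³ → storage unit 2 (remaining 28 ft³)
51 ft³ → storage unit 3 (remaining 99 ft³)
53 ft³ → storage unit 3 (remaining 46 ft³)
65 ft³ → storage unit 4 (remaining 85 ft³)
51 ft³ → storage unit 4 (remaining 34 ft³)
54 ft³ → storage unit 5 (remaining 96 ft³)
57 ft³ → storage unit 5 (remaining 39 ft³)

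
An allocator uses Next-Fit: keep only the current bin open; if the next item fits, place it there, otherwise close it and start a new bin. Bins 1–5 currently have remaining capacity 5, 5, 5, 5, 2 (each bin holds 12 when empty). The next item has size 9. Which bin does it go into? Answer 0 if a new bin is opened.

0

Next-Fit only looks at bin 5, which has 2 free.
9 does not fit, so a new bin is opened.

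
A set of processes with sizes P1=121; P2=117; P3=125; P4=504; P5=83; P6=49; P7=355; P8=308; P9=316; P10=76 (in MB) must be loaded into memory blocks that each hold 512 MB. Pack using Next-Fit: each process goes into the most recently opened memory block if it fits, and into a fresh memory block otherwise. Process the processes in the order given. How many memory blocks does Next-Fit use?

5 memory blocks

memory block 1: place P1 (121 MB), 391 MB left
memory block 1: place P2 (117 MB), 274 MB left
memory block 1: place P3 (125 MB), 149 MB left
memory block 2: place P4 (504 MB), 8 MB left
memory block 3: place P5 (83 MB), 429 MB left
memory block 3: place P6 (49 MB), 380 MB left
memory block 3: place P7 (355 MB), 25 MB left
memory block 4: place P8 (308 MB), 204 MB left
memory block 5: place P9 (316 MB), 196 MB left
memory block 5: place P10 (76 MB), 120 MB left
Final memory blocks: [121,117,125] [504] [83,49,355] [308] [316,76].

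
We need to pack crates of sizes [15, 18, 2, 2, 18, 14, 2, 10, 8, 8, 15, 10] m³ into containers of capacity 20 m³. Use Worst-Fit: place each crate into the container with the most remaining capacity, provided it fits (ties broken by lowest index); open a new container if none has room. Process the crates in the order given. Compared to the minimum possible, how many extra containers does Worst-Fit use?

0

Worst-Fit: [15,2,2] [18] [18] [14,2] [10,8] [8,10] [15] → 7 containers.
Total size 122 m³; any packing needs at least ⌈122/20⌉ = 7 containers.
So 7 is already optimal.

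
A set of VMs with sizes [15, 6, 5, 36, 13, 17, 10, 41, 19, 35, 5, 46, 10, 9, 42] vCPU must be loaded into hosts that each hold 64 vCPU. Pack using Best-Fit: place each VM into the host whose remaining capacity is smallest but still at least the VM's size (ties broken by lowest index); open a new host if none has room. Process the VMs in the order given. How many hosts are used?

host 1: place 15 vCPU, 49 vCPU left
host 1: place 6 vCPU, 43 vCPU left
host 1: place 5 vCPU, 38 vCPU left
host 1: place 36 vCPU, 2 vCPU left
host 2: place 13 vCPU, 51 vCPU left
host 2: place 17 vCPU, 34 vCPU left
host 2: place 10 vCPU, 24 vCPU left
host 3: place 41 vCPU, 23 vCPU left
host 3: place 19 vCPU, 4 vCPU left
host 4: place 35 vCPU, 29 vCPU left
host 2: place 5 vCPU, 19 vCPU left
host 5: place 46 vCPU, 18 vCPU left
host 5: place 10 vCPU, 8 vCPU left
host 2: place 9 vCPU, 10 vCPU left
host 6: place 42 vCPU, 22 vCPU left
Final hosts: [15,6,5,36] [13,17,10,5,9] [41,19] [35] [46,10] [42].

6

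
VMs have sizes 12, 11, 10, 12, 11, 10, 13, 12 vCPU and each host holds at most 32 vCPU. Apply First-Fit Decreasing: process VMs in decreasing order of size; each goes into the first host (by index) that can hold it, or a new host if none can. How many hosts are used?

4

Sorted descending: 13, 12, 12, 12, 11, 11, 10, 10.
13 vCPU → host 1 (remaining 19 vCPU)
12 vCPU → host 1 (remaining 7 vCPU)
12 vCPU → host 2 (remaining 20 vCPU)
12 vCPU → host 2 (remaining 8 vCPU)
11 vCPU → host 3 (remaining 21 vCPU)
11 vCPU → host 3 (remaining 10 vCPU)
10 vCPU → host 3 (remaining 0 vCPU)
10 vCPU → host 4 (remaining 22 vCPU)
Final hosts: [13,12] [12,12] [11,11,10] [10].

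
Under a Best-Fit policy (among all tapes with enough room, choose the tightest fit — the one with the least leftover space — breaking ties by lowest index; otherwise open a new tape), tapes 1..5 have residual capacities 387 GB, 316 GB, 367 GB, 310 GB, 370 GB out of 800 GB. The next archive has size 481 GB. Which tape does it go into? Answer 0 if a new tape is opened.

No tape has ≥ 481 GB free, so a new tape is opened.

0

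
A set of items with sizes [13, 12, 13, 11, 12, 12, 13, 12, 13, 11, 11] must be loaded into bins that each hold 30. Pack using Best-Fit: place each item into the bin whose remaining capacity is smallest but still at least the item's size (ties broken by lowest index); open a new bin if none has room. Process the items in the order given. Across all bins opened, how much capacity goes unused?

47

13 → bin 1 (remaining 17)
12 → bin 1 (remaining 5)
13 → bin 2 (remaining 17)
11 → bin 2 (remaining 6)
12 → bin 3 (remaining 18)
12 → bin 3 (remaining 6)
13 → bin 4 (remaining 17)
12 → bin 4 (remaining 5)
13 → bin 5 (remaining 17)
11 → bin 5 (remaining 6)
11 → bin 6 (remaining 19)
6 bins × 30 = 180; used 133; unused 47.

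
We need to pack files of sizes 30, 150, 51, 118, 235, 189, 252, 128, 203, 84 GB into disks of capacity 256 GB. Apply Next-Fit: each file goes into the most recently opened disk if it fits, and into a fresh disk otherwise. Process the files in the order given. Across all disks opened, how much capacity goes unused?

608

30 GB → disk 1 (remaining 226 GB)
150 GB → disk 1 (remaining 76 GB)
51 GB → disk 1 (remaining 25 GB)
118 GB → disk 2 (remaining 138 GB)
235 GB → disk 3 (remaining 21 GB)
189 GB → disk 4 (remaining 67 GB)
252 GB → disk 5 (remaining 4 GB)
128 GB → disk 6 (remaining 128 GB)
203 GB → disk 7 (remaining 53 GB)
84 GB → disk 8 (remaining 172 GB)
8 disks × 256 GB = 2048 GB; used 1440 GB; unused 608 GB.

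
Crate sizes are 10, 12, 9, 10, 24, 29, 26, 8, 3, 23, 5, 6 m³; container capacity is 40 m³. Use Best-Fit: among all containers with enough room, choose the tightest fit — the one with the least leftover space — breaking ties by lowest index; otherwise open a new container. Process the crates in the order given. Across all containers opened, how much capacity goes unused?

Put 10 m³ in container 1; 30 m³ remain.
Put 12 m³ in container 1; 18 m³ remain.
Put 9 m³ in container 1; 9 m³ remain.
Put 10 m³ in container 2; 30 m³ remain.
Put 24 m³ in container 2; 6 m³ remain.
Put 29 m³ in container 3; 11 m³ remain.
Put 26 m³ in container 4; 14 m³ remain.
Put 8 m³ in container 1; 1 m³ remain.
Put 3 m³ in container 2; 3 m³ remain.
Put 23 m³ in container 5; 17 m³ remain.
Put 5 m³ in container 3; 6 m³ remain.
Put 6 m³ in container 3; 0 m³ remain.
5 containers × 40 m³ = 200 m³; used 165 m³; unused 35 m³.

35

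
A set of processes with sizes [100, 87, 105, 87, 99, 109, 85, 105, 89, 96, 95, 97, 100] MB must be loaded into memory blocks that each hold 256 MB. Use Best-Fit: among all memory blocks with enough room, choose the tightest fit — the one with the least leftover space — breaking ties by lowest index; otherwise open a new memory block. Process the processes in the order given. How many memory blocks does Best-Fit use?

7

memory block 1: place 100 MB, 156 MB left
memory block 1: place 87 MB, 69 MB left
memory block 2: place 105 MB, 151 MB left
memory block 2: place 87 MB, 64 MB left
memory block 3: place 99 MB, 157 MB left
memory block 3: place 109 MB, 48 MB left
memory block 4: place 85 MB, 171 MB left
memory block 4: place 105 MB, 66 MB left
memory block 5: place 89 MB, 167 MB left
memory block 5: place 96 MB, 71 MB left
memory block 6: place 95 MB, 161 MB left
memory block 6: place 97 MB, 64 MB left
memory block 7: place 100 MB, 156 MB left
Final memory blocks: [100,87] [105,87] [99,109] [85,105] [89,96] [95,97] [100].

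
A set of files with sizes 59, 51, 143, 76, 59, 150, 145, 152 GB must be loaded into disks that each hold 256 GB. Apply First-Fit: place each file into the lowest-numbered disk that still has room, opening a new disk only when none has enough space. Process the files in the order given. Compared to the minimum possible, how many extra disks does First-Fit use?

1

First-Fit: [59,51,143] [76,59] [150] [145] [152] → 5 disks.
Total size 835 GB; any packing needs at least ⌈835/256⌉ = 4 disks.
An optimal packing achieves that bound: [152,76] [150,59] [145,59,51] [143] → 4 disks.
Excess: 5 − 4 = 1.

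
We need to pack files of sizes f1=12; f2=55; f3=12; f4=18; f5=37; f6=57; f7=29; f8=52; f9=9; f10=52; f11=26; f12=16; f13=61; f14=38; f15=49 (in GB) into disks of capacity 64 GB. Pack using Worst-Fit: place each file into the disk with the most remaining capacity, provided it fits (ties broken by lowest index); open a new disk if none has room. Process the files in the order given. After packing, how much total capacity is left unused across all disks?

f1 (12 GB) → disk 1 (remaining 52 GB)
f2 (55 GB) → disk 2 (remaining 9 GB)
f3 (12 GB) → disk 1 (remaining 40 GB)
f4 (18 GB) → disk 1 (remaining 22 GB)
f5 (37 GB) → disk 3 (remaining 27 GB)
f6 (57 GB) → disk 4 (remaining 7 GB)
f7 (29 GB) → disk 5 (remaining 35 GB)
f8 (52 GB) → disk 6 (remaining 12 GB)
f9 (9 GB) → disk 5 (remaining 26 GB)
f10 (52 GB) → disk 7 (remaining 12 GB)
f11 (26 GB) → disk 3 (remaining 1 GB)
f12 (16 GB) → disk 5 (remaining 10 GB)
f13 (61 GB) → disk 8 (remaining 3 GB)
f14 (38 GB) → disk 9 (remaining 26 GB)
f15 (49 GB) → disk 10 (remaining 15 GB)
10 disks × 64 GB = 640 GB; used 523 GB; unused 117 GB.

117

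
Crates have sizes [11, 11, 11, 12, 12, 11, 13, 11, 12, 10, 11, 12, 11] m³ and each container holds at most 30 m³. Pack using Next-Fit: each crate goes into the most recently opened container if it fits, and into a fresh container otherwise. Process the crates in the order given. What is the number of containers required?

container 1: place 11 m³, 19 m³ left
container 1: place 11 m³, 8 m³ left
container 2: place 11 m³, 19 m³ left
container 2: place 12 m³, 7 m³ left
container 3: place 12 m³, 18 m³ left
container 3: place 11 m³, 7 m³ left
container 4: place 13 m³, 17 m³ left
container 4: place 11 m³, 6 m³ left
container 5: place 12 m³, 18 m³ left
container 5: place 10 m³, 8 m³ left
container 6: place 11 m³, 19 m³ left
container 6: place 12 m³, 7 m³ left
container 7: place 11 m³, 19 m³ left
Final containers: [11,11] [11,12] [12,11] [13,11] [12,10] [11,12] [11].

7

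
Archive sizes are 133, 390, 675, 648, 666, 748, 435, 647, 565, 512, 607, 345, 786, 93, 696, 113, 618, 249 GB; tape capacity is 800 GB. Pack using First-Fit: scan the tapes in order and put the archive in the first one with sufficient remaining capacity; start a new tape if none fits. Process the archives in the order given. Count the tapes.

13 tapes

Put 133 GB in tape 1; 667 GB remain.
Put 390 GB in tape 1; 277 GB remain.
Put 675 GB in tape 2; 125 GB remain.
Put 648 GB in tape 3; 152 GB remain.
Put 666 GB in tape 4; 134 GB remain.
Put 748 GB in tape 5; 52 GB remain.
Put 435 GB in tape 6; 365 GB remain.
Put 647 GB in tape 7; 153 GB remain.
Put 565 GB in tape 8; 235 GB remain.
Put 512 GB in tape 9; 288 GB remain.
Put 607 GB in tape 10; 193 GB remain.
Put 345 GB in tape 6; 20 GB remain.
Put 786 GB in tape 11; 14 GB remain.
Put 93 GB in tape 1; 184 GB remain.
Put 696 GB in tape 12; 104 GB remain.
Put 113 GB in tape 1; 71 GB remain.
Put 618 GB in tape 13; 182 GB remain.
Put 249 GB in tape 9; 39 GB remain.
Final tapes: [133,390,93,113] [675] [648] [666] [748] [435,345] [647] [565] [512,249] [607] [786] [696] [618].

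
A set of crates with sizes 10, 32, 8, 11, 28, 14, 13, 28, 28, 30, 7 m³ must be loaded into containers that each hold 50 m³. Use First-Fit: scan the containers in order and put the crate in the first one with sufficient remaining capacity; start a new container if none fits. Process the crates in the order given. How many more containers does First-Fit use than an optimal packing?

1

First-Fit: [10,32,8] [11,28,7] [14,13] [28] [28] [30] → 6 containers.
Total size 209 m³; any packing needs at least ⌈209/50⌉ = 5 containers.
An optimal packing achieves that bound: [32,14] [30,13,7] [28,11,10] [28,8] [28] → 5 containers.
Excess: 6 − 5 = 1.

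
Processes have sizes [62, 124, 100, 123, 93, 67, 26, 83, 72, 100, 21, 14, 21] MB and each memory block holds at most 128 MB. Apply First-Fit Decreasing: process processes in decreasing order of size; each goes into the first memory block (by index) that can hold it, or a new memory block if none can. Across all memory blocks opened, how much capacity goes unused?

Sorted descending: 124, 123, 100, 100, 93, 83, 72, 67, 62, 26, 21, 21, 14.
memory block 1: place 124 MB, 4 MB left
memory block 2: place 123 MB, 5 MB left
memory block 3: place 100 MB, 28 MB left
memory block 4: place 100 MB, 28 MB left
memory block 5: place 93 MB, 35 MB left
memory block 6: place 83 MB, 45 MB left
memory block 7: place 72 MB, 56 MB left
memory block 8: place 67 MB, 61 MB left
memory block 9: place 62 MB, 66 MB left
memory block 3: place 26 MB, 2 MB left
memory block 4: place 21 MB, 7 MB left
memory block 5: place 21 MB, 14 MB left
memory block 5: place 14 MB, 0 MB left
9 memory blocks × 128 MB = 1152 MB; used 906 MB; unused 246 MB.

246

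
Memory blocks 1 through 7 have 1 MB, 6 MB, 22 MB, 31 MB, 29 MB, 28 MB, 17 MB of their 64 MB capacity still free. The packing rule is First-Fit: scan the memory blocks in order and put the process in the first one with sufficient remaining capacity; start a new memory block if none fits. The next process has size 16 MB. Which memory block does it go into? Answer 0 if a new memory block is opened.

3

Memory blocks with room: memory block 3 (22 MB), memory block 4 (31 MB), memory block 5 (29 MB), memory block 6 (28 MB), memory block 7 (17 MB).
The first with room is memory block 3.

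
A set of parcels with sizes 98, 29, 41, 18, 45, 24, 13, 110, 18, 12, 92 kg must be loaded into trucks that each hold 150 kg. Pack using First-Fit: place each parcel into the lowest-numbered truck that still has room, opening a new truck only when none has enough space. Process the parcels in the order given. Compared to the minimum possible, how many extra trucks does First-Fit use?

First-Fit: [98,29,18] [41,45,24,13,18] [110,12] [92] → 4 trucks.
Total size 500 kg; any packing needs at least ⌈500/150⌉ = 4 trucks.
So 4 is already optimal.

0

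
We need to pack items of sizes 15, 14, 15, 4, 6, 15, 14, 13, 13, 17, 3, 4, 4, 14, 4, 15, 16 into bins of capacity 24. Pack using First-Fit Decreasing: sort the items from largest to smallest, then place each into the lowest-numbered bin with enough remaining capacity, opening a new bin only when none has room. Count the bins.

11

Sorted descending: 17, 16, 15, 15, 15, 15, 14, 14, 14, 13, 13, 6, 4, 4, 4, 4, 3.
Put 17 in bin 1; 7 remain.
Put 16 in bin 2; 8 remain.
Put 15 in bin 3; 9 remain.
Put 15 in bin 4; 9 remain.
Put 15 in bin 5; 9 remain.
Put 15 in bin 6; 9 remain.
Put 14 in bin 7; 10 remain.
Put 14 in bin 8; 10 remain.
Put 14 in bin 9; 10 remain.
Put 13 in bin 10; 11 remain.
Put 13 in bin 11; 11 remain.
Put 6 in bin 1; 1 remain.
Put 4 in bin 2; 4 remain.
Put 4 in bin 2; 0 remain.
Put 4 in bin 3; 5 remain.
Put 4 in bin 3; 1 remain.
Put 3 in bin 4; 6 remain.
Final bins: [17,6] [16,4,4] [15,4,4] [15,3] [15] [15] [14] [14] [14] [13] [13].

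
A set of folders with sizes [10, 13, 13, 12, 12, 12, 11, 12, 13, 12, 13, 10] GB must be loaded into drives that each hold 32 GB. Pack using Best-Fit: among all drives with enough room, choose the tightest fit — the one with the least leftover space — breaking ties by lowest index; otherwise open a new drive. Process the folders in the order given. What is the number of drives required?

6

Put 10 GB in drive 1; 22 GB remain.
Put 13 GB in drive 1; 9 GB remain.
Put 13 GB in drive 2; 19 GB remain.
Put 12 GB in drive 2; 7 GB remain.
Put 12 GB in drive 3; 20 GB remain.
Put 12 GB in drive 3; 8 GB remain.
Put 11 GB in drive 4; 21 GB remain.
Put 12 GB in drive 4; 9 GB remain.
Put 13 GB in drive 5; 19 GB remain.
Put 12 GB in drive 5; 7 GB remain.
Put 13 GB in drive 6; 19 GB remain.
Put 10 GB in drive 6; 9 GB remain.
Final drives: [10,13] [13,12] [12,12] [11,12] [13,12] [13,10].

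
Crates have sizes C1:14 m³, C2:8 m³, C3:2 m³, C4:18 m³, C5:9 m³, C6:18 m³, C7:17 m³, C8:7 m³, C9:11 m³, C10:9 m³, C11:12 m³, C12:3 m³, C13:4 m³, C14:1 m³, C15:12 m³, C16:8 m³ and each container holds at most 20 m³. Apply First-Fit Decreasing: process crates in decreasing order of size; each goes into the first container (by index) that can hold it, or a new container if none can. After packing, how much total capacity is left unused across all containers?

Sorted descending: 18, 18, 17, 14, 12, 12, 11, 9, 9, 8, 8, 7, 4, 3, 2, 1.
container 1: place 18 m³, 2 m³ left
container 2: place 18 m³, 2 m³ left
container 3: place 17 m³, 3 m³ left
container 4: place 14 m³, 6 m³ left
container 5: place 12 m³, 8 m³ left
container 6: place 12 m³, 8 m³ left
container 7: place 11 m³, 9 m³ left
container 7: place 9 m³, 0 m³ left
container 8: place 9 m³, 11 m³ left
container 5: place 8 m³, 0 m³ left
container 6: place 8 m³, 0 m³ left
container 8: place 7 m³, 4 m³ left
container 4: place 4 m³, 2 m³ left
container 3: place 3 m³, 0 m³ left
container 1: place 2 m³, 0 m³ left
container 2: place 1 m³, 1 m³ left
8 containers × 20 m³ = 160 m³; used 153 m³; unused 7 m³.

7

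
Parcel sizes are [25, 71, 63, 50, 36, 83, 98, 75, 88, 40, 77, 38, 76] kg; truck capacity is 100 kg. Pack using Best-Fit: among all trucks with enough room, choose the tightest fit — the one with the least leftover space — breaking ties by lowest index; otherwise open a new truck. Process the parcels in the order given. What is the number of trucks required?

Put 25 kg in truck 1; 75 kg remain.
Put 71 kg in truck 1; 4 kg remain.
Put 63 kg in truck 2; 37 kg remain.
Put 50 kg in truck 3; 50 kg remain.
Put 36 kg in truck 2; 1 kg remain.
Put 83 kg in truck 4; 17 kg remain.
Put 98 kg in truck 5; 2 kg remain.
Put 75 kg in truck 6; 25 kg remain.
Put 88 kg in truck 7; 12 kg remain.
Put 40 kg in truck 3; 10 kg remain.
Put 77 kg in truck 8; 23 kg remain.
Put 38 kg in truck 9; 62 kg remain.
Put 76 kg in truck 10; 24 kg remain.

10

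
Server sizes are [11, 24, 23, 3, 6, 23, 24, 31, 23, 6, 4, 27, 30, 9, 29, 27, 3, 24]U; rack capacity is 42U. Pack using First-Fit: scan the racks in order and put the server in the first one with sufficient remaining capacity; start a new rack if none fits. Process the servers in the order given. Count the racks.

11

Put 11U in rack 1; 31U remain.
Put 24U in rack 1; 7U remain.
Put 23U in rack 2; 19U remain.
Put 3U in rack 1; 4U remain.
Put 6U in rack 2; 13U remain.
Put 23U in rack 3; 19U remain.
Put 24U in rack 4; 18U remain.
Put 31U in rack 5; 11U remain.
Put 23U in rack 6; 19U remain.
Put 6U in rack 2; 7U remain.
Put 4U in rack 1; 0U remain.
Put 27U in rack 7; 15U remain.
Put 30U in rack 8; 12U remain.
Put 9U in rack 3; 10U remain.
Put 29U in rack 9; 13U remain.
Put 27U in rack 10; 15U remain.
Put 3U in rack 2; 4U remain.
Put 24U in rack 11; 18U remain.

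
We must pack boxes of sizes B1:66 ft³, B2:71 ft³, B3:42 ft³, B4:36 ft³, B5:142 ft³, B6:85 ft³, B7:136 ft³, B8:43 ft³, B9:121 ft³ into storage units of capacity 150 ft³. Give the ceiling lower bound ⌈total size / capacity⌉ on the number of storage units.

5

Total size = 66 + 71 + 42 + 36 + 142 + 85 + 136 + 43 + 121 = 742 ft³.
⌈742 / 150⌉ = 5.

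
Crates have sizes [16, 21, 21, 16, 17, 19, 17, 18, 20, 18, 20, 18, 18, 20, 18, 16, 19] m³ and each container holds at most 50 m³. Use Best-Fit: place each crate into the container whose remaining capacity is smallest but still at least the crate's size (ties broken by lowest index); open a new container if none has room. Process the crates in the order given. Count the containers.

9 containers

Put 16 m³ in container 1; 34 m³ remain.
Put 21 m³ in container 1; 13 m³ remain.
Put 21 m³ in container 2; 29 m³ remain.
Put 16 m³ in container 2; 13 m³ remain.
Put 17 m³ in container 3; 33 m³ remain.
Put 19 m³ in container 3; 14 m³ remain.
Put 17 m³ in container 4; 33 m³ remain.
Put 18 m³ in container 4; 15 m³ remain.
Put 20 m³ in container 5; 30 m³ remain.
Put 18 m³ in container 5; 12 m³ remain.
Put 20 m³ in container 6; 30 m³ remain.
Put 18 m³ in container 6; 12 m³ remain.
Put 18 m³ in container 7; 32 m³ remain.
Put 20 m³ in container 7; 12 m³ remain.
Put 18 m³ in container 8; 32 m³ remain.
Put 16 m³ in container 8; 16 m³ remain.
Put 19 m³ in container 9; 31 m³ remain.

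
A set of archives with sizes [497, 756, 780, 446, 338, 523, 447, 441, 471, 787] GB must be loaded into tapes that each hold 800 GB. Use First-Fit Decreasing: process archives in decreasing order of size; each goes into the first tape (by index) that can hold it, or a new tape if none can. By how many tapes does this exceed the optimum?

0

First-Fit Decreasing: [787] [780] [756] [523] [497] [471] [447,338] [446] [441] → 9 tapes.
9 archives exceed 400 GB (half the capacity), and no two of those can share a tape, so at least 9 tapes are needed.
So 9 is already optimal.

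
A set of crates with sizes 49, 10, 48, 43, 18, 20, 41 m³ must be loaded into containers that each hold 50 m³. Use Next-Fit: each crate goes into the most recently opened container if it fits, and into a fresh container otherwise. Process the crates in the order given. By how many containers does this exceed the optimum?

Next-Fit: [49] [10] [48] [43] [18,20] [41] → 6 containers.
Total size 229 m³; any packing needs at least ⌈229/50⌉ = 5 containers.
An optimal packing achieves that bound: [49] [48] [43] [41] [20,18,10] → 5 containers.
Excess: 6 − 5 = 1.

1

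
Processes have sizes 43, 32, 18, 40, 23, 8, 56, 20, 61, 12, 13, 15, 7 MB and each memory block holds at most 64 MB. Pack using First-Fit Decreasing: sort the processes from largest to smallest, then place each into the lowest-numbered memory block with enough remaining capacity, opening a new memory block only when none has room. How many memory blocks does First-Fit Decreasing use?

Sorted descending: 61, 56, 43, 40, 32, 23, 20, 18, 15, 13, 12, 8, 7.
61 MB → memory block 1 (remaining 3 MB)
56 MB → memory block 2 (remaining 8 MB)
43 MB → memory block 3 (remaining 21 MB)
40 MB → memory block 4 (remaining 24 MB)
32 MB → memory block 5 (remaining 32 MB)
23 MB → memory block 4 (remaining 1 MB)
20 MB → memory block 3 (remaining 1 MB)
18 MB → memory block 5 (remaining 14 MB)
15 MB → memory block 6 (remaining 49 MB)
13 MB → memory block 5 (remaining 1 MB)
12 MB → memory block 6 (remaining 37 MB)
8 MB → memory block 2 (remaining 0 MB)
7 MB → memory block 6 (remaining 30 MB)

6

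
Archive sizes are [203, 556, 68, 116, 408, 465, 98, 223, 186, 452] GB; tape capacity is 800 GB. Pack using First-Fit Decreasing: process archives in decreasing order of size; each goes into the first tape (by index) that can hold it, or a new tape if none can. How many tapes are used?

Sorted descending: 556, 465, 452, 408, 223, 203, 186, 116, 98, 68.
556 GB → tape 1 (remaining 244 GB)
465 GB → tape 2 (remaining 335 GB)
452 GB → tape 3 (remaining 348 GB)
408 GB → tape 4 (remaining 392 GB)
223 GB → tape 1 (remaining 21 GB)
203 GB → tape 2 (remaining 132 GB)
186 GB → tape 3 (remaining 162 GB)
116 GB → tape 2 (remaining 16 GB)
98 GB → tape 3 (remaining 64 GB)
68 GB → tape 4 (remaining 324 GB)

4 tapes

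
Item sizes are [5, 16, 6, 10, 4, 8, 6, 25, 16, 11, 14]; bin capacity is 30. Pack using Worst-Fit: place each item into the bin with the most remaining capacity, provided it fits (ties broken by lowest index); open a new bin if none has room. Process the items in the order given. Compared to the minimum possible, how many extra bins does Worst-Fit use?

0

Worst-Fit: [5,16,6] [10,4,8,6] [25] [16,11] [14] → 5 bins.
Total size 121; any packing needs at least ⌈121/30⌉ = 5 bins.
So 5 is already optimal.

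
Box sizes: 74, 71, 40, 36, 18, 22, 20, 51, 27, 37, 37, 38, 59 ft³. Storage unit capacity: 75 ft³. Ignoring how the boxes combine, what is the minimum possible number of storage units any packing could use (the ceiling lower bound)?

Total size = 74 + 71 + 40 + 36 + 18 + 22 + 20 + 51 + 27 + 37 + 37 + 38 + 59 = 530 ft³.
⌈530 / 75⌉ = 8.

8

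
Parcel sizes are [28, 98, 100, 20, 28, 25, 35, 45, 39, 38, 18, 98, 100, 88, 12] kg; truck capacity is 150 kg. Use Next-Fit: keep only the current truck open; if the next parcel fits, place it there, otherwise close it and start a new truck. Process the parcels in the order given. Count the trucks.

7

28 kg → truck 1 (remaining 122 kg)
98 kg → truck 1 (remaining 24 kg)
100 kg → truck 2 (remaining 50 kg)
20 kg → truck 2 (remaining 30 kg)
28 kg → truck 2 (remaining 2 kg)
25 kg → truck 3 (remaining 125 kg)
35 kg → truck 3 (remaining 90 kg)
45 kg → truck 3 (remaining 45 kg)
39 kg → truck 3 (remaining 6 kg)
38 kg → truck 4 (remaining 112 kg)
18 kg → truck 4 (remaining 94 kg)
98 kg → truck 5 (remaining 52 kg)
100 kg → truck 6 (remaining 50 kg)
88 kg → truck 7 (remaining 62 kg)
12 kg → truck 7 (remaining 50 kg)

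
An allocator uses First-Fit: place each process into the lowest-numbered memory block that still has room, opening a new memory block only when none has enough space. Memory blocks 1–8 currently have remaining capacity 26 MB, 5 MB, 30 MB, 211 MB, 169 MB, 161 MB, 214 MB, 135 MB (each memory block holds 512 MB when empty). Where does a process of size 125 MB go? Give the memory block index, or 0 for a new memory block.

4

Memory blocks with room: memory block 4 (211 MB), memory block 5 (169 MB), memory block 6 (161 MB), memory block 7 (214 MB), memory block 8 (135 MB).
The first with room is memory block 4.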